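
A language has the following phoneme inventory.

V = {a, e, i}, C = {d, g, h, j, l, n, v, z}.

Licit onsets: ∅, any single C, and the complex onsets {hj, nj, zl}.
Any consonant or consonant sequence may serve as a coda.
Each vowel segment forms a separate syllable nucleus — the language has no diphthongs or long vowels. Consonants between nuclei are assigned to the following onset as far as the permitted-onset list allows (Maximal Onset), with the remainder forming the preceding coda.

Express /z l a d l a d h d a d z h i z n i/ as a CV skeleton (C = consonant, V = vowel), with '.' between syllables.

CCVC.CVCC.CVCC.CVC.CV

The vowels are a, a, a, i, i — 5 nuclei, so 5 syllables.
/a…a/ gap (V1→V2): /dl/; trying suffixes from longest down, /l/ is the first permitted one, so coda /d/ | onset /l/.
/a…a/ gap (V2→V3): /dhd/ — longest licit onset from the right is /d/, leaving /dh/ as coda.
/a…i/ gap (V3→V4): /dzh/ — longest licit onset from the right is /h/, leaving /dz/ as coda.
/i…i/ gap (V4→V5): cluster /zn/ — the longest permitted-onset suffix is /n/; onset = /n/, preceding coda = /z/.
So the parse is zlad.ladh.dadz.hiz.ni.
Mapping each syllable to C/V: /zlad/ → CCVC, /ladh/ → CVCC, /dadz/ → CVCC, /hiz/ → CVC, /ni/ → CV.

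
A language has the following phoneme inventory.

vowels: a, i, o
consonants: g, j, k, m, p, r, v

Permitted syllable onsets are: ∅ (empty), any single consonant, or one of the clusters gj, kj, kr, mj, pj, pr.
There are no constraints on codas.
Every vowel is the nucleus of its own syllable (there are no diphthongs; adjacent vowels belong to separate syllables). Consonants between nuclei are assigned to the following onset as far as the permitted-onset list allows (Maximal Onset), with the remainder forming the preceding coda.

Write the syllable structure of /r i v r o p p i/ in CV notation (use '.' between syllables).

CVC.CVC.CV

Vowels present: i, o, i; each is a nucleus, giving 3 syllables.
/i…o/ gap (V1→V2): /vr/ splits as /v/ + /r/ (/r/ is the longest suffix that is a licit onset).
/o…i/ gap (V2→V3): /pp/; trying suffixes from longest down, /p/ is the first permitted one, so coda /p/ | onset /p/.
So the parse is riv.rop.pi.
Mapping each syllable to C/V: /riv/ → CVC, /rop/ → CVC, /pi/ → CV.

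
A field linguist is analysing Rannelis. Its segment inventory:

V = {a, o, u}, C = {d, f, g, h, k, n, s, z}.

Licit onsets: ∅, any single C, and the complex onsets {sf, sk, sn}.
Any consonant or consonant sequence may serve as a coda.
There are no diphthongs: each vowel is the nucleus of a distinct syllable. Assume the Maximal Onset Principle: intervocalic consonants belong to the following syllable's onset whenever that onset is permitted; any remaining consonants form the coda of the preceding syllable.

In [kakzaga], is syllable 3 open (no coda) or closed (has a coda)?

The vowels are a, a, a — 3 nuclei, so 3 syllables.
/a…a/ gap (V1→V2): /kz/; trying suffixes from longest down, /z/ is the first permitted one, so coda /k/ | onset /z/.
/a…a/ gap (V2→V3): /g/ → onset of the next syllable (single consonants are always licit onsets).
So the parse is kak.za.ga.
Syllable 3 is /ga/; it ends in its nucleus with no coda, so it is open.

open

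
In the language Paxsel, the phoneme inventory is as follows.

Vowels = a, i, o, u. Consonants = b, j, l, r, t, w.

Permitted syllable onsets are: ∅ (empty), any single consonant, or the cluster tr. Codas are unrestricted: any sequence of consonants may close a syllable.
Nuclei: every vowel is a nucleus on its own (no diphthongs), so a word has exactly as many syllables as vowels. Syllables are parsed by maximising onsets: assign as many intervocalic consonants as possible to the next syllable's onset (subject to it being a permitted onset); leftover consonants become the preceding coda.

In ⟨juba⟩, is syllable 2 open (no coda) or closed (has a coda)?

open

The vowels are u, a — 2 nuclei, so 2 syllables.
/u…a/ gap (V1→V2): /b/ is a single consonant, so it becomes the next onset.
Syllabification: ju.ba.
Syllable 2 is /ba/; it ends in its nucleus with no coda, so it is open.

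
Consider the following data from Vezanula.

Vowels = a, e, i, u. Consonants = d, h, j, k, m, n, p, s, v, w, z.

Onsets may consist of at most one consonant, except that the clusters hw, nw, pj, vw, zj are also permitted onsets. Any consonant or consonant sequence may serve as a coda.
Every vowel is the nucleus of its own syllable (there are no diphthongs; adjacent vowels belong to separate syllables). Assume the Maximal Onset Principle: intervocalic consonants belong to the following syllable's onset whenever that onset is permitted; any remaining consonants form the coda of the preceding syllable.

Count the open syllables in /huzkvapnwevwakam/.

The vowels are u, a, e, a, a — 5 nuclei, so 5 syllables.
Between /u/ (V1) and /a/ (V2): cluster /zkv/ — the longest permitted-onset suffix is /v/; onset = /v/, preceding coda = /zk/.
Between /a/ (V2) and /e/ (V3): /pnw/ splits as /p/ + /nw/ (/nw/ is the longest suffix that is a licit onset).
Between /e/ (V3) and /a/ (V4): /vw/ is a licit onset in full, so it all attaches to the next syllable.
Between /a/ (V4) and /a/ (V5): /k/ is a single consonant, so it becomes the next onset.
Result: huzk.vap.nwe.vwa.kam.
Classifying each syllable: /huzk/ (closed), /vap/ (closed), /nwe/ (open), /vwa/ (open), /kam/ (closed).
Open syllables: 2.

2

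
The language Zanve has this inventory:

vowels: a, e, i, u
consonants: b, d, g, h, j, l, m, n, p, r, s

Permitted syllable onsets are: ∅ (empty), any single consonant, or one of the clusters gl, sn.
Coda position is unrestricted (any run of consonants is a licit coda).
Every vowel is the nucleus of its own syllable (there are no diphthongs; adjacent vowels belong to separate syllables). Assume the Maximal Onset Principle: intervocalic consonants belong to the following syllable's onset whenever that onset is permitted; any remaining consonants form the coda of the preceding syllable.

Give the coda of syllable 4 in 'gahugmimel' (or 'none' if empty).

Nuclei (vowels): a, u, i, e → 4 syllables.
Between /a/ (V1) and /u/ (V2): /h/ → onset of the next syllable (single consonants are always licit onsets).
Between /u/ (V2) and /i/ (V3): /gm/ — longest licit onset from the right is /m/, leaving /g/ as coda.
Between /i/ (V3) and /e/ (V4): /m/ is a single consonant, so it becomes the next onset.
Putting it together: ga.hug.mi.mel.
Syllable 4 is /mel/: onset /m/, nucleus /e/, coda /l/.

l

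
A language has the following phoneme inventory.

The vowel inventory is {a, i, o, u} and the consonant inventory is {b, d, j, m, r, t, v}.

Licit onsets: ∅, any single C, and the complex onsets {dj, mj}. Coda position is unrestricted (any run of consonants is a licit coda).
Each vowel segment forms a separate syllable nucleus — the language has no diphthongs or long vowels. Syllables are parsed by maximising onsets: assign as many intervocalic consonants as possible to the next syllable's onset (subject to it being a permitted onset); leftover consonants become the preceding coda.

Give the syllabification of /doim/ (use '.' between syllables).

do.im

The vowels are o, i — 2 nuclei, so 2 syllables.
/o…i/ gap (V1→V2): hiatus — the boundary sits between the two vowels.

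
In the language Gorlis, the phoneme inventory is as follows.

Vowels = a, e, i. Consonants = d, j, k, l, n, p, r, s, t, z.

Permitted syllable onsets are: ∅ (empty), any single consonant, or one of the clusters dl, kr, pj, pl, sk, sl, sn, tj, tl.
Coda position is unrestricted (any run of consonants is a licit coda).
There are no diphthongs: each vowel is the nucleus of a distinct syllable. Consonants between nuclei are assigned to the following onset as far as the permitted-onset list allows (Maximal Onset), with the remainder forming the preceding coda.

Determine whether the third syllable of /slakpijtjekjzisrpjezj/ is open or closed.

closed

Vowels present: a, i, e, i, e; each is a nucleus, giving 5 syllables.
σ1/σ2 boundary: /kp/ — longest licit onset from the right is /p/, leaving /k/ as coda.
σ2/σ3 boundary: cluster /jtj/ — the longest permitted-onset suffix is /tj/; onset = /tj/, preceding coda = /j/.
σ3/σ4 boundary: /kjz/ — longest licit onset from the right is /z/, leaving /kj/ as coda.
σ4/σ5 boundary: cluster /srpj/ — the longest permitted-onset suffix is /pj/; onset = /pj/, preceding coda = /sr/.
Syllabification: slak.pij.tjekj.zisr.pjezj.
Syllable 3 is /tjekj/ with coda /kj/, so it is closed.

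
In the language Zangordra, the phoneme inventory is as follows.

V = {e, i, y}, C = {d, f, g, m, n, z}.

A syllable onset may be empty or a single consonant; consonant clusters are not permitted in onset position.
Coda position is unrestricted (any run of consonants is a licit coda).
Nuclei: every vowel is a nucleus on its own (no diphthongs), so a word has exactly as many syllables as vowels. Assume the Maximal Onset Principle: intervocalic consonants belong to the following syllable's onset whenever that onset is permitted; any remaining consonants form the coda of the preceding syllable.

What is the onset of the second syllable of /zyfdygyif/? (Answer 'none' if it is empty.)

Nuclei (vowels): y, y, y, i → 4 syllables.
/y…y/ gap (V1→V2): /fd/; trying suffixes from longest down, /d/ is the first permitted one, so coda /f/ | onset /d/.
/y…y/ gap (V2→V3): /g/ is a single consonant, so it becomes the next onset.
/y…i/ gap (V3→V4): nothing intervenes; syllable break is V.V.
So the parse is zyf.dy.gy.if.
Syllable 2 is /dy/: onset /d/, nucleus /y/, coda ∅.

d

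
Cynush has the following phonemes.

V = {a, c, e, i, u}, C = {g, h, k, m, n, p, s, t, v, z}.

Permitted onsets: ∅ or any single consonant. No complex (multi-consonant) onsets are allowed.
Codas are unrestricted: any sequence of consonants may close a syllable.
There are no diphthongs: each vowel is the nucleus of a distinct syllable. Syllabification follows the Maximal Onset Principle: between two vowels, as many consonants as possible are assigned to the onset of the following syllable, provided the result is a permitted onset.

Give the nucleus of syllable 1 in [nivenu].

i

The vowels are i, e, u — 3 nuclei, so 3 syllables.
The first nucleus (vowel 1 from the left) is /i/.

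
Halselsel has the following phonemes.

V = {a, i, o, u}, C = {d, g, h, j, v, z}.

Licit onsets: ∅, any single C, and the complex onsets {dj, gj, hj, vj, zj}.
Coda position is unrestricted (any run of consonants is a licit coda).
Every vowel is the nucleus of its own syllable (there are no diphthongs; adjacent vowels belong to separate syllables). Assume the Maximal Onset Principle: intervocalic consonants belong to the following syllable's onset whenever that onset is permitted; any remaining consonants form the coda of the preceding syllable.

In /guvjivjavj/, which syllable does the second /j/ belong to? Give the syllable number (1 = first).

Nuclei (vowels): u, i, a → 3 syllables.
V1 /u/ – V2 /i/: /vj/ — entire cluster is a permitted onset → onset /vj/, coda ∅.
V2 /i/ – V3 /a/: /vj/ — entire cluster is a permitted onset → onset /vj/, coda ∅.
So the parse is gu.vji.vjavj.
The second /j/ is in the onset of syllable 3 (/vjavj/).

3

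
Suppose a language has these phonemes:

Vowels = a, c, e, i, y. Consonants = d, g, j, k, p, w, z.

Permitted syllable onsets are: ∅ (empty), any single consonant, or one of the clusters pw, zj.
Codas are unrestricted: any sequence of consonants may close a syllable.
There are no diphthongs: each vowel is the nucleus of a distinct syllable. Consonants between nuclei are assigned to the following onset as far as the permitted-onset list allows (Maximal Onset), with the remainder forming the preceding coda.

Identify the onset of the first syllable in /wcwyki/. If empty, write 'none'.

Vowels present: c, y, i; each is a nucleus, giving 3 syllables.
V1 /c/ – V2 /y/: /w/ → onset of the next syllable (single consonants are always licit onsets).
V2 /y/ – V3 /i/: just /k/ — single C goes to the following onset.
So the parse is wc.wy.ki.
Syllable 1 is /wc/: onset /w/, nucleus /c/, coda ∅.

w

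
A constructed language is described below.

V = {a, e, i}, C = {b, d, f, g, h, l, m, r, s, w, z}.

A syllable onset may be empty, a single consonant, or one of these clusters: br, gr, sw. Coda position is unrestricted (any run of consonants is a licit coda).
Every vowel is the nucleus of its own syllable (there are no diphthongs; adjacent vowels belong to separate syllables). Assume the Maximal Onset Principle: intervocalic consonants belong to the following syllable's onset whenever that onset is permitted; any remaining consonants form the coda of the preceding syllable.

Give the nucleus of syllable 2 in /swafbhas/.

Vowels present: a, a; each is a nucleus, giving 2 syllables.
The second nucleus (vowel 2 from the left) is /a/.

a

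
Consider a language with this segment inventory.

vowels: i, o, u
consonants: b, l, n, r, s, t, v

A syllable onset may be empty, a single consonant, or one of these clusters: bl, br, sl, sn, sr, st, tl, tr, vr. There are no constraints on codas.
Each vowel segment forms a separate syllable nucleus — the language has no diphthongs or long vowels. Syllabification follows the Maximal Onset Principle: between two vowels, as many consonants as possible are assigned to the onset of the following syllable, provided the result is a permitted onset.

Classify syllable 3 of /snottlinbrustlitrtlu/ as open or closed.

Nuclei (vowels): o, i, u, i, u → 5 syllables.
V1 /o/ – V2 /i/: /ttl/ splits as /t/ + /tl/ (/tl/ is the longest suffix that is a licit onset).
V2 /i/ – V3 /u/: /nbr/ splits as /n/ + /br/ (/br/ is the longest suffix that is a licit onset).
V3 /u/ – V4 /i/: /stl/; trying suffixes from longest down, /tl/ is the first permitted one, so coda /s/ | onset /tl/.
V4 /i/ – V5 /u/: /trtl/ — longest licit onset from the right is /tl/, leaving /tr/ as coda.
Putting it together: snot.tlin.brus.tlitr.tlu.
Syllable 3 is /brus/ with coda /s/, so it is closed.

closed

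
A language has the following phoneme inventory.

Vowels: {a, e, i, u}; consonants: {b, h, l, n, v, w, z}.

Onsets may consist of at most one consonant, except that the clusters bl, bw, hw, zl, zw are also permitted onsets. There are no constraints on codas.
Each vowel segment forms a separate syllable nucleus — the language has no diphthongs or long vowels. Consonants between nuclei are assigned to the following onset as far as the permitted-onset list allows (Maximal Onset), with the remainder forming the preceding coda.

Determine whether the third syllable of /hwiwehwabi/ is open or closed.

Nuclei (vowels): i, e, a, i → 4 syllables.
Between /i/ (V1) and /e/ (V2): /w/ → onset of the next syllable (single consonants are always licit onsets).
Between /e/ (V2) and /a/ (V3): /hw/ is a licit onset in full, so it all attaches to the next syllable.
Between /a/ (V3) and /i/ (V4): just /b/ — single C goes to the following onset.
Putting it together: hwi.we.hwa.bi.
Syllable 3 is /hwa/; it ends in its nucleus with no coda, so it is open.

open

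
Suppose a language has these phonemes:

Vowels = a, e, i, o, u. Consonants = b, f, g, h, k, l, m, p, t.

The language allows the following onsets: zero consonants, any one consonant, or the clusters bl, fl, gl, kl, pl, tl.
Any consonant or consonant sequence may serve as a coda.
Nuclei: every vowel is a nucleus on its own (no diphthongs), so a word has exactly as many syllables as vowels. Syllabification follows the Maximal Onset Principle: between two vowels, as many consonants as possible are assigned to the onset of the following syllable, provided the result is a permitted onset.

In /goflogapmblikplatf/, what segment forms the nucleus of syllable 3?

The vowels are o, o, a, i, a — 5 nuclei, so 5 syllables.
The third nucleus (vowel 3 from the left) is /a/.

a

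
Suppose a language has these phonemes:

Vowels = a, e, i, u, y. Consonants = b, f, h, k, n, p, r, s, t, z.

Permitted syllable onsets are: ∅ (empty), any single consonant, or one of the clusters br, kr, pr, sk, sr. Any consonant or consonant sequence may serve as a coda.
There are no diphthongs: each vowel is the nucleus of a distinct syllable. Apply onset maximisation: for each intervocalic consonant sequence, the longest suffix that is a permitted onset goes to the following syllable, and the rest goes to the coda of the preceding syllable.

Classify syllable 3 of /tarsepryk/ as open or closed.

closed

Nuclei (vowels): a, e, y → 3 syllables.
V1 /a/ – V2 /e/: /rs/ splits as /r/ + /s/ (/s/ is the longest suffix that is a licit onset).
V2 /e/ – V3 /y/: /pr/ is a licit onset in full, so it all attaches to the next syllable.
Putting it together: tar.se.pryk.
Syllable 3 is /pryk/ with coda /k/, so it is closed.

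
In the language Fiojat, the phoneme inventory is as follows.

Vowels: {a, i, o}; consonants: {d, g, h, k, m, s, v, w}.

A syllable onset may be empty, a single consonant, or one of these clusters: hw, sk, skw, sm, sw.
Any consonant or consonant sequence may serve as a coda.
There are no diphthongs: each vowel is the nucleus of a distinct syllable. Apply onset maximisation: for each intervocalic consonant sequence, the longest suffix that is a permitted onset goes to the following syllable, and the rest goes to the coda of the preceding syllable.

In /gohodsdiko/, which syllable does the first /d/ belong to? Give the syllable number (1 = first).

The vowels are o, o, i, o — 4 nuclei, so 4 syllables.
σ1/σ2 boundary: /h/ is a single consonant, so it becomes the next onset.
σ2/σ3 boundary: /dsd/ — longest licit onset from the right is /d/, leaving /ds/ as coda.
σ3/σ4 boundary: just /k/ — single C goes to the following onset.
So the parse is go.hods.di.ko.
The first /d/ is in the coda of syllable 2 (/hods/).

2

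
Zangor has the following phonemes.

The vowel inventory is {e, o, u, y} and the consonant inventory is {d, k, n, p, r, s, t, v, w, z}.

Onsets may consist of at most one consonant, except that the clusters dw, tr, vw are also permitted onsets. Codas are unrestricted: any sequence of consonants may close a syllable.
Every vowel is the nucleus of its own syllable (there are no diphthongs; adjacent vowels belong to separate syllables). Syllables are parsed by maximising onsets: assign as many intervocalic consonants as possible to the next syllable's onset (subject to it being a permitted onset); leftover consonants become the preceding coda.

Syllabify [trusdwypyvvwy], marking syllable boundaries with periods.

The vowels are u, y, y, y — 4 nuclei, so 4 syllables.
σ1/σ2 boundary: /sdw/ splits as /s/ + /dw/ (/dw/ is the longest suffix that is a licit onset).
σ2/σ3 boundary: /p/ is a single consonant, so it becomes the next onset.
σ3/σ4 boundary: /vvw/ — longest licit onset from the right is /vw/, leaving /v/ as coda.

trus.dwy.pyv.vwy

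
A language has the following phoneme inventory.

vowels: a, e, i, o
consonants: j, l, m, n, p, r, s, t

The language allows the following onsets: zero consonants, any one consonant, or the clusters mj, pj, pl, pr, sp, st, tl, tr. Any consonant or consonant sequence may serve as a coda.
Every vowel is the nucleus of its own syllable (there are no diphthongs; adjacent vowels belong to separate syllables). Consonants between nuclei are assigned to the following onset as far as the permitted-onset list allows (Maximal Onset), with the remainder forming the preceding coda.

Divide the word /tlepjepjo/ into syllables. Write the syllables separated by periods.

Vowels present: e, e, o; each is a nucleus, giving 3 syllables.
V1 /e/ – V2 /e/: cluster /pj/ — /pj/ is itself a permitted onset, so the whole cluster goes right; preceding coda = ∅.
V2 /e/ – V3 /o/: cluster /pj/ — /pj/ is itself a permitted onset, so the whole cluster goes right; preceding coda = ∅.

tle.pje.pjo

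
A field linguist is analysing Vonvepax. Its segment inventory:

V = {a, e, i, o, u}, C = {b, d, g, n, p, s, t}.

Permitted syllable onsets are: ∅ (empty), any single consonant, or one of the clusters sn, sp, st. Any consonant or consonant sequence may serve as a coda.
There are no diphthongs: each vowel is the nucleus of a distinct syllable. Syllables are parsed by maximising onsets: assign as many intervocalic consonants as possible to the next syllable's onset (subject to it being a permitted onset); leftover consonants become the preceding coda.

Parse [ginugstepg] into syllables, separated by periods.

The vowels are i, u, e — 3 nuclei, so 3 syllables.
V1 /i/ – V2 /u/: /n/ is a single consonant, so it becomes the next onset.
V2 /u/ – V3 /e/: /gst/ splits as /g/ + /st/ (/st/ is the longest suffix that is a licit onset).

gi.nug.stepg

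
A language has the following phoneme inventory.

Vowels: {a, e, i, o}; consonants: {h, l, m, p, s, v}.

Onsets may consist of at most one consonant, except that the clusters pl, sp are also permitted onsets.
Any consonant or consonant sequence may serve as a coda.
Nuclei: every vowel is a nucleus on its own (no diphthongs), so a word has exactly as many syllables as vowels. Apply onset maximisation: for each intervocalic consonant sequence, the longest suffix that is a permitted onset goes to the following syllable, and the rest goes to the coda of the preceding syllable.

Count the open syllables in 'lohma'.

Nuclei (vowels): o, a → 2 syllables.
Between /o/ (V1) and /a/ (V2): cluster /hm/ — the longest permitted-onset suffix is /m/; onset = /m/, preceding coda = /h/.
Syllabification: loh.ma.
Classifying each syllable: /loh/ (closed), /ma/ (open).
Open syllables: 1.

1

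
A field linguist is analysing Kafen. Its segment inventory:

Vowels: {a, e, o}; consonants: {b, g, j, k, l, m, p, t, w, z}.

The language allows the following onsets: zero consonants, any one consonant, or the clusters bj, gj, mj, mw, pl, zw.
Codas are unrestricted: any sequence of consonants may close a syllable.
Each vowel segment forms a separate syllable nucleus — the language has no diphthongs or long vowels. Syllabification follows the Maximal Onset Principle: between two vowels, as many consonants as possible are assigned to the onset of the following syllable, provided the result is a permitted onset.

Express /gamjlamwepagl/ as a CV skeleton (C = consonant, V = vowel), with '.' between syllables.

Vowels present: a, a, e, a; each is a nucleus, giving 4 syllables.
V1 /a/ – V2 /a/: /mjl/; trying suffixes from longest down, /l/ is the first permitted one, so coda /mj/ | onset /l/.
V2 /a/ – V3 /e/: cluster /mw/ — /mw/ is itself a permitted onset, so the whole cluster goes right; preceding coda = ∅.
V3 /e/ – V4 /a/: just /p/ — single C goes to the following onset.
Syllabification: gamj.la.mwe.pagl.
Mapping each syllable to C/V: /gamj/ → CVCC, /la/ → CV, /mwe/ → CCV, /pagl/ → CVCC.

CVCC.CV.CCV.CVCC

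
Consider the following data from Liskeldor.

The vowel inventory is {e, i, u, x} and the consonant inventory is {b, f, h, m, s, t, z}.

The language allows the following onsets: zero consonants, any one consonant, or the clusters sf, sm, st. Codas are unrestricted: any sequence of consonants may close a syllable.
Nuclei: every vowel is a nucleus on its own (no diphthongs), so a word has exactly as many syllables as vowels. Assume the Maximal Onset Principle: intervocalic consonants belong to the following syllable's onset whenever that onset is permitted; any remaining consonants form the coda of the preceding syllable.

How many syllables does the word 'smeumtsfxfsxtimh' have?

5

Nuclei (vowels): e, u, x, x, i → 5 syllables.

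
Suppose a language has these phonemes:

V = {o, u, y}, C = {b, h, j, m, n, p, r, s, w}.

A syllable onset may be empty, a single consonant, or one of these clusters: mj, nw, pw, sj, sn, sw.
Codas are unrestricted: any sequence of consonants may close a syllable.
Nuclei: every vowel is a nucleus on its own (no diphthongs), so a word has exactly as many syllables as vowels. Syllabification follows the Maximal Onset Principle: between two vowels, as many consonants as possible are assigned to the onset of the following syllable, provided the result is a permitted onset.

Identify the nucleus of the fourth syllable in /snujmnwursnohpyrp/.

y

The vowels are u, u, o, y — 4 nuclei, so 4 syllables.
The fourth nucleus (vowel 4 from the left) is /y/.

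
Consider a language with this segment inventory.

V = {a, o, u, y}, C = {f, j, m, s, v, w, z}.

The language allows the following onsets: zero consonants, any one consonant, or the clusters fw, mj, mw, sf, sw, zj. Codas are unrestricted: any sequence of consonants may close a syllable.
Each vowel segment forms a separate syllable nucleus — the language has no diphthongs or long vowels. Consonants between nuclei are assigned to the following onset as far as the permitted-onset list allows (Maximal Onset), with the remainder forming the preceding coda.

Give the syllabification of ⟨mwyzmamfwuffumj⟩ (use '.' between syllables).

Vowels present: y, a, u, u; each is a nucleus, giving 4 syllables.
/y…a/ gap (V1→V2): /zm/; trying suffixes from longest down, /m/ is the first permitted one, so coda /z/ | onset /m/.
/a…u/ gap (V2→V3): /mfw/ splits as /m/ + /fw/ (/fw/ is the longest suffix that is a licit onset).
/u…u/ gap (V3→V4): /ff/ — longest licit onset from the right is /f/, leaving /f/ as coda.

mwyz.mam.fwuf.fumj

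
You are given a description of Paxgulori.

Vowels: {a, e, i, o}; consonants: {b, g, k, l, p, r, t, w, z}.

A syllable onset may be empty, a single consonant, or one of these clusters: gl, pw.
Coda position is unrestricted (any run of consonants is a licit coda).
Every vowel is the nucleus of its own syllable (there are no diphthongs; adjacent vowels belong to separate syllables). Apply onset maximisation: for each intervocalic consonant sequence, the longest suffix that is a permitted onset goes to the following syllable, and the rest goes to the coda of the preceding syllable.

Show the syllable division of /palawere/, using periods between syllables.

The vowels are a, a, e, e — 4 nuclei, so 4 syllables.
σ1/σ2 boundary: just /l/ — single C goes to the following onset.
σ2/σ3 boundary: /w/ is a single consonant, so it becomes the next onset.
σ3/σ4 boundary: /r/ is a single consonant, so it becomes the next onset.

pa.la.we.re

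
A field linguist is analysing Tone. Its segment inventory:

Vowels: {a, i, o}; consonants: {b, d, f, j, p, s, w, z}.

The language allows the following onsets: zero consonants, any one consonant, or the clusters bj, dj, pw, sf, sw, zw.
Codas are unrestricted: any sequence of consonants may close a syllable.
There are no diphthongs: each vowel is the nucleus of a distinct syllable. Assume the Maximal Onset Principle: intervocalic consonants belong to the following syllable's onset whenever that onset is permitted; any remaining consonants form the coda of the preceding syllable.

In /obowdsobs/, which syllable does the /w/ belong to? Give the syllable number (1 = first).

2

Vowels present: o, o, o; each is a nucleus, giving 3 syllables.
Between /o/ (V1) and /o/ (V2): /b/ → onset of the next syllable (single consonants are always licit onsets).
Between /o/ (V2) and /o/ (V3): cluster /wds/ — the longest permitted-onset suffix is /s/; onset = /s/, preceding coda = /wd/.
Putting it together: o.bowd.sobs.
The /w/ is in the coda of syllable 2 (/bowd/).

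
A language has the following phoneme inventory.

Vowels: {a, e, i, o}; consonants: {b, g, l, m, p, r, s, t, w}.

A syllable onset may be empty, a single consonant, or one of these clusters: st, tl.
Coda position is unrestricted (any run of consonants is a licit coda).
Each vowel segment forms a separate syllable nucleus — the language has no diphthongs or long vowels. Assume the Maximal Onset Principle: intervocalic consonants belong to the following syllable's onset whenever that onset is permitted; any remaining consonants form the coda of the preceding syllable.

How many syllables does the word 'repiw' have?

Vowels present: e, i; each is a nucleus, giving 2 syllables.

2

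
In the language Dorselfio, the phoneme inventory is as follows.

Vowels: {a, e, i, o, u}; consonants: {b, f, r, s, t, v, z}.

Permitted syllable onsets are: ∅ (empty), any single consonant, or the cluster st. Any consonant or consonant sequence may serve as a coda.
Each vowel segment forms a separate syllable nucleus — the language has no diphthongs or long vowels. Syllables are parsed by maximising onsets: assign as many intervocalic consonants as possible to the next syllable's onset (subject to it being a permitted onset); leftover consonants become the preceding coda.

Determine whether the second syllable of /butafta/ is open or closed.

closed

The vowels are u, a, a — 3 nuclei, so 3 syllables.
V1 /u/ – V2 /a/: just /t/ — single C goes to the following onset.
V2 /a/ – V3 /a/: /ft/; trying suffixes from longest down, /t/ is the first permitted one, so coda /f/ | onset /t/.
Result: bu.taf.ta.
Syllable 2 is /taf/ with coda /f/, so it is closed.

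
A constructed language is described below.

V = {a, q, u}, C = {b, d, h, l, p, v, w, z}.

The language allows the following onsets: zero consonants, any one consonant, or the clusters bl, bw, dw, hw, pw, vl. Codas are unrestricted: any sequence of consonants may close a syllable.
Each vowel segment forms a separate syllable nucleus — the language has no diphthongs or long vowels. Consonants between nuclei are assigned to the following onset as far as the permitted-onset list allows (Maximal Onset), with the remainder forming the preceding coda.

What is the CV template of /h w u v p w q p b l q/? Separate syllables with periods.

Nuclei (vowels): u, q, q → 3 syllables.
σ1/σ2 boundary: /vpw/ — longest licit onset from the right is /pw/, leaving /v/ as coda.
σ2/σ3 boundary: /pbl/; trying suffixes from longest down, /bl/ is the first permitted one, so coda /p/ | onset /bl/.
So the parse is hwuv.pwqp.blq.
Mapping each syllable to C/V: /hwuv/ → CCVC, /pwqp/ → CCVC, /blq/ → CCV.

CCVC.CCVC.CCV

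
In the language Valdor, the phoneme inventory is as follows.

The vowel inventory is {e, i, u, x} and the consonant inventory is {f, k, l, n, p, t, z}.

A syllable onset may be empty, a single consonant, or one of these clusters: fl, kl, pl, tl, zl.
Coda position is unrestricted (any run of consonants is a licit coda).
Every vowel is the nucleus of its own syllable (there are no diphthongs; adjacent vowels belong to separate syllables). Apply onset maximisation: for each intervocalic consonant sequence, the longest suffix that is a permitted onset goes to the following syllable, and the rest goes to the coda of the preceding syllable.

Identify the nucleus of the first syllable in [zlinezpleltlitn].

The vowels are i, e, e, i — 4 nuclei, so 4 syllables.
The first nucleus (vowel 1 from the left) is /i/.

i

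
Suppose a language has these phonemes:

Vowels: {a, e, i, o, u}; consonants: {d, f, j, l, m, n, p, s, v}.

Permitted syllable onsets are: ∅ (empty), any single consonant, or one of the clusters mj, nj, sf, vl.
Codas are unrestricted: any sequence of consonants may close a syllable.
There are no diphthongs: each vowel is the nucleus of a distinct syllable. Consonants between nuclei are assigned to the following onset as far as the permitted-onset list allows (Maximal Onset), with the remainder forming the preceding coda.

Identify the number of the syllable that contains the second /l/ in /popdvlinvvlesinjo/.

Nuclei (vowels): o, i, e, i, o → 5 syllables.
V1 /o/ – V2 /i/: /pdvl/ — longest licit onset from the right is /vl/, leaving /pd/ as coda.
V2 /i/ – V3 /e/: /nvvl/; trying suffixes from longest down, /vl/ is the first permitted one, so coda /nv/ | onset /vl/.
V3 /e/ – V4 /i/: just /s/ — single C goes to the following onset.
V4 /i/ – V5 /o/: /nj/ — entire cluster is a permitted onset → onset /nj/, coda ∅.
Result: popd.vlinv.vle.si.njo.
The second /l/ is in the onset of syllable 3 (/vle/).

3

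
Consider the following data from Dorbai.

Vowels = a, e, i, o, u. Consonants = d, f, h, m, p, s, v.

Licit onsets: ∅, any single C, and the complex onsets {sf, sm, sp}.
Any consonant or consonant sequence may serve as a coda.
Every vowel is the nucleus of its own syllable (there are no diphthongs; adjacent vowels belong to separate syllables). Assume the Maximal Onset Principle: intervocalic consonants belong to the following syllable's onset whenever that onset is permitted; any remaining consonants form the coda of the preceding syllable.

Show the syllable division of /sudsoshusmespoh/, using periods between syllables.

The vowels are u, o, u, e, o — 5 nuclei, so 5 syllables.
Between /u/ (V1) and /o/ (V2): /ds/ — longest licit onset from the right is /s/, leaving /d/ as coda.
Between /o/ (V2) and /u/ (V3): /sh/ splits as /s/ + /h/ (/h/ is the longest suffix that is a licit onset).
Between /u/ (V3) and /e/ (V4): cluster /sm/ — /sm/ is itself a permitted onset, so the whole cluster goes right; preceding coda = ∅.
Between /e/ (V4) and /o/ (V5): cluster /sp/ — /sp/ is itself a permitted onset, so the whole cluster goes right; preceding coda = ∅.

sud.sos.hu.sme.spoh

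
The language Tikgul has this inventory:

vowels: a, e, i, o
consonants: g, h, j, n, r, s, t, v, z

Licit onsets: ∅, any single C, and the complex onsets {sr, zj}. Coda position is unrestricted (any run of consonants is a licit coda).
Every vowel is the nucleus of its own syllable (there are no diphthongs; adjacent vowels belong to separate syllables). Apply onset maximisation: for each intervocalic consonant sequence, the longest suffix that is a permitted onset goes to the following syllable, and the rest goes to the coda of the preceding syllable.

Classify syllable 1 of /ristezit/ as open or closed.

closed

Vowels present: i, e, i; each is a nucleus, giving 3 syllables.
Between /i/ (V1) and /e/ (V2): /st/ — longest licit onset from the right is /t/, leaving /s/ as coda.
Between /e/ (V2) and /i/ (V3): just /z/ — single C goes to the following onset.
So the parse is ris.te.zit.
Syllable 1 is /ris/ with coda /s/, so it is closed.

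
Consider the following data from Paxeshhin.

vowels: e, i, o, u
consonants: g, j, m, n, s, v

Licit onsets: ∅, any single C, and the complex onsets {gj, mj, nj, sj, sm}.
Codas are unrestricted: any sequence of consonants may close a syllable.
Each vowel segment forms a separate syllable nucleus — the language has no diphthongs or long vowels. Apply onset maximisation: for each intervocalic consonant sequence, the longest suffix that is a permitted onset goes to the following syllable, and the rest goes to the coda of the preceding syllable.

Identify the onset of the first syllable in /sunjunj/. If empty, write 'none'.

s

The vowels are u, u — 2 nuclei, so 2 syllables.
σ1/σ2 boundary: cluster /nj/ — /nj/ is itself a permitted onset, so the whole cluster goes right; preceding coda = ∅.
Result: su.njunj.
Syllable 1 is /su/: onset /s/, nucleus /u/, coda ∅.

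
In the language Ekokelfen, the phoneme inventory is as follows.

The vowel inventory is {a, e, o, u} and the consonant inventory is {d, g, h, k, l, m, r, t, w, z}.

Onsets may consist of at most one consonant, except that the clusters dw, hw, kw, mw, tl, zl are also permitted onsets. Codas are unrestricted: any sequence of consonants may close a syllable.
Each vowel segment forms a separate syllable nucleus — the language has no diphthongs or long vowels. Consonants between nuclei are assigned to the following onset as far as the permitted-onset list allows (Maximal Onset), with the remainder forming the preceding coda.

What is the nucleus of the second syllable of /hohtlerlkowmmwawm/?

The vowels are o, e, o, a — 4 nuclei, so 4 syllables.
The second nucleus (vowel 2 from the left) is /e/.

e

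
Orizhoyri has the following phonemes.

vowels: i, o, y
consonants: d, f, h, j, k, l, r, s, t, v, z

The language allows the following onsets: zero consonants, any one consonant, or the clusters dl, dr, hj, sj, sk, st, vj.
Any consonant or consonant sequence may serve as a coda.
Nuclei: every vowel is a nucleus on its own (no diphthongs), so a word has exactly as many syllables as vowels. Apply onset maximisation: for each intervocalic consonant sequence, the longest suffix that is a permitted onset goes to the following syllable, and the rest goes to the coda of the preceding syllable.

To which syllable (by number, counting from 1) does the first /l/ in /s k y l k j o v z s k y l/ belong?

1

Vowels present: y, o, y; each is a nucleus, giving 3 syllables.
/y…o/ gap (V1→V2): /lkj/; trying suffixes from longest down, /j/ is the first permitted one, so coda /lk/ | onset /j/.
/o…y/ gap (V2→V3): /vzsk/ — longest licit onset from the right is /sk/, leaving /vz/ as coda.
Syllabification: skylk.jovz.skyl.
The first /l/ is in the coda of syllable 1 (/skylk/).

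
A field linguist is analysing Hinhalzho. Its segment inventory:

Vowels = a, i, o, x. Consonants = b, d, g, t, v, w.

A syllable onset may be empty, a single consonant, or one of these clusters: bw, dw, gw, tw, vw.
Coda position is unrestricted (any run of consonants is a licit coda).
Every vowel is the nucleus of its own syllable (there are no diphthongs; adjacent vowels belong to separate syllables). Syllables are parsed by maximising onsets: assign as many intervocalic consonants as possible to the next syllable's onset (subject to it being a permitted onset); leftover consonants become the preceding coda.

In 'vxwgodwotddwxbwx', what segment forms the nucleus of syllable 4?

Nuclei (vowels): x, o, o, x, x → 5 syllables.
The fourth nucleus (vowel 4 from the left) is /x/.

x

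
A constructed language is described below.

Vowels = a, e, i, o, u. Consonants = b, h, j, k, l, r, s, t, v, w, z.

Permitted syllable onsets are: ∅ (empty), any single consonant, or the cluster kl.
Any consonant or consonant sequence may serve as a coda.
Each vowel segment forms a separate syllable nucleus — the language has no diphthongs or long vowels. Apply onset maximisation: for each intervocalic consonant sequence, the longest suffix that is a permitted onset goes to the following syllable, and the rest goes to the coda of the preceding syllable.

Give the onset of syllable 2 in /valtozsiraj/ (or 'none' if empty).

t

Nuclei (vowels): a, o, i, a → 4 syllables.
V1 /a/ – V2 /o/: /lt/ — longest licit onset from the right is /t/, leaving /l/ as coda.
V2 /o/ – V3 /i/: /zs/; trying suffixes from longest down, /s/ is the first permitted one, so coda /z/ | onset /s/.
V3 /i/ – V4 /a/: /r/ is a single consonant, so it becomes the next onset.
Result: val.toz.si.raj.
Syllable 2 is /toz/: onset /t/, nucleus /o/, coda /z/.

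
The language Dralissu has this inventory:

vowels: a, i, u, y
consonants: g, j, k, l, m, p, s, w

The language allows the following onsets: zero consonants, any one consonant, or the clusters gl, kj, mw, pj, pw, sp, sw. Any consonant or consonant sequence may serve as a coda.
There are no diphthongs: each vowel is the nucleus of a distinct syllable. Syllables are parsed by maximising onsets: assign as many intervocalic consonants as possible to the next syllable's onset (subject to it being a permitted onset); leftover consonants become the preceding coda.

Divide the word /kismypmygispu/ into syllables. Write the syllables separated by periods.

The vowels are i, y, y, i, u — 5 nuclei, so 5 syllables.
V1 /i/ – V2 /y/: cluster /sm/ — the longest permitted-onset suffix is /m/; onset = /m/, preceding coda = /s/.
V2 /y/ – V3 /y/: /pm/ — longest licit onset from the right is /m/, leaving /p/ as coda.
V3 /y/ – V4 /i/: just /g/ — single C goes to the following onset.
V4 /i/ – V5 /u/: /sp/ — entire cluster is a permitted onset → onset /sp/, coda ∅.

kis.myp.my.gi.spu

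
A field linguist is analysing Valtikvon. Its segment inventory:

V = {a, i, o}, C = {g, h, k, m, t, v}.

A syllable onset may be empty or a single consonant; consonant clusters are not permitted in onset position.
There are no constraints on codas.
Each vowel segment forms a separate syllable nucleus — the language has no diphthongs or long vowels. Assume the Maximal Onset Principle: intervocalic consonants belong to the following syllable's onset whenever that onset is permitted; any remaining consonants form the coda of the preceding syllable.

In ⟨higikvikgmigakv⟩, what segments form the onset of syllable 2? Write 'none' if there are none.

Nuclei (vowels): i, i, i, i, a → 5 syllables.
V1 /i/ – V2 /i/: /g/ → onset of the next syllable (single consonants are always licit onsets).
V2 /i/ – V3 /i/: /kv/ splits as /k/ + /v/ (/v/ is the longest suffix that is a licit onset).
V3 /i/ – V4 /i/: /kgm/ splits as /kg/ + /m/ (/m/ is the longest suffix that is a licit onset).
V4 /i/ – V5 /a/: just /g/ — single C goes to the following onset.
Putting it together: hi.gik.vikg.mi.gakv.
Syllable 2 is /gik/: onset /g/, nucleus /i/, coda /k/.

g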